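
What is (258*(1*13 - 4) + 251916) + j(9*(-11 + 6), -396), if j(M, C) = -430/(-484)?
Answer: 61525811/242 ≈ 2.5424e+5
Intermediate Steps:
j(M, C) = 215/242 (j(M, C) = -430*(-1/484) = 215/242)
(258*(1*13 - 4) + 251916) + j(9*(-11 + 6), -396) = (258*(1*13 - 4) + 251916) + 215/242 = (258*(13 - 4) + 251916) + 215/242 = (258*9 + 251916) + 215/242 = (2322 + 251916) + 215/242 = 254238 + 215/242 = 61525811/242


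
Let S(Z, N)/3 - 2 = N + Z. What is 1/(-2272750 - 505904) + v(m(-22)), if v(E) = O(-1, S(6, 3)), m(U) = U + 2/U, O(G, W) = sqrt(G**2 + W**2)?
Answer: -1/2778654 + sqrt(1090) ≈ 33.015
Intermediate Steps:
S(Z, N) = 6 + 3*N + 3*Z (S(Z, N) = 6 + 3*(N + Z) = 6 + (3*N + 3*Z) = 6 + 3*N + 3*Z)
v(E) = sqrt(1090) (v(E) = sqrt((-1)**2 + (6 + 3*3 + 3*6)**2) = sqrt(1 + (6 + 9 + 18)**2) = sqrt(1 + 33**2) = sqrt(1 + 1089) = sqrt(1090))
1/(-2272750 - 505904) + v(m(-22)) = 1/(-2272750 - 505904) + sqrt(1090) = 1/(-2778654) + sqrt(1090) = -1/2778654 + sqrt(1090)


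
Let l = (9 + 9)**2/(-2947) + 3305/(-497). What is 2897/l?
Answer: -606159589/1414409 ≈ -428.56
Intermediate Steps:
l = -1414409/209237 (l = 18**2*(-1/2947) + 3305*(-1/497) = 324*(-1/2947) - 3305/497 = -324/2947 - 3305/497 = -1414409/209237 ≈ -6.7598)
2897/l = 2897/(-1414409/209237) = 2897*(-209237/1414409) = -606159589/1414409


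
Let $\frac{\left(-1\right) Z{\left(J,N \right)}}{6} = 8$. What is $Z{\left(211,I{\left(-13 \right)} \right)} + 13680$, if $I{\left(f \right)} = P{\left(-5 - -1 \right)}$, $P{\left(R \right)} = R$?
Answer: $13632$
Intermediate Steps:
$I{\left(f \right)} = -4$ ($I{\left(f \right)} = -5 - -1 = -5 + 1 = -4$)
$Z{\left(J,N \right)} = -48$ ($Z{\left(J,N \right)} = \left(-6\right) 8 = -48$)
$Z{\left(211,I{\left(-13 \right)} \right)} + 13680 = -48 + 13680 = 13632$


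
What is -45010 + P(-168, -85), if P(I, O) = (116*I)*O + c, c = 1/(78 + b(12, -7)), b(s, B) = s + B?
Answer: 133752011/83 ≈ 1.6115e+6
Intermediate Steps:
b(s, B) = B + s
c = 1/83 (c = 1/(78 + (-7 + 12)) = 1/(78 + 5) = 1/83 ≈ 0.012048)
P(I, O) = 1/83 + 116*I*O (P(I, O) = (116*I)*O + 1/83 = 116*I*O + 1/83 = 1/83 + 116*I*O)
-45010 + P(-168, -85) = -45010 + (1/83 + 116*(-168)*(-85)) = -45010 + (1/83 + 1656480) = -45010 + 137487841/83 = 133752011/83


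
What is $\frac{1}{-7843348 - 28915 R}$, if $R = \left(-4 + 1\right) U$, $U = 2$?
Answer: $- \frac{1}{7669858} \approx -1.3038 \cdot 10^{-7}$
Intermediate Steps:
$R = -6$ ($R = \left(-4 + 1\right) 2 = \left(-3\right) 2 = -6$)
$\frac{1}{-7843348 - 28915 R} = \frac{1}{-7843348 - -173490} = \frac{1}{-7843348 + 173490} = \frac{1}{-7669858} = - \frac{1}{7669858}$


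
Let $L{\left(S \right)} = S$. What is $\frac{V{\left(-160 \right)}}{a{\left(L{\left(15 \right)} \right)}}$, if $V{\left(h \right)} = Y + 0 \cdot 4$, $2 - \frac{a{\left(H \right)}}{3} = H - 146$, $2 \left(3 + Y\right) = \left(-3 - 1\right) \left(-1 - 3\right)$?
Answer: $\frac{5}{399} \approx 0.012531$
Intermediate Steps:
$Y = 5$ ($Y = -3 + \frac{\left(-3 - 1\right) \left(-1 - 3\right)}{2} = -3 + \frac{\left(-4\right) \left(-4\right)}{2} = -3 + \frac{1}{2} \cdot 16 = -3 + 8 = 5$)
$a{\left(H \right)} = 444 - 3 H$ ($a{\left(H \right)} = 6 - 3 \left(H - 146\right) = 6 - 3 \left(-146 + H\right) = 6 - \left(-438 + 3 H\right) = 444 - 3 H$)
$V{\left(h \right)} = 5$ ($V{\left(h \right)} = 5 + 0 \cdot 4 = 5 + 0 = 5$)
$\frac{V{\left(-160 \right)}}{a{\left(L{\left(15 \right)} \right)}} = \frac{5}{444 - 45} = \frac{5}{399}$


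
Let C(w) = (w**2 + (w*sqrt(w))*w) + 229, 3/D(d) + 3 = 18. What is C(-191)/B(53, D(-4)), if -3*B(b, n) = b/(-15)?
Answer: 1651950/53 + 1641645*I*sqrt(191)/53 ≈ 31169.0 + 4.2808e+5*I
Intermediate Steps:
D(d) = 1/5 (D(d) = 3/(-3 + 18) = 3/15 = 3*(1/15) = 1/5)
B(b, n) = b/45 (B(b, n) = -b/(3*(-15)) = -b*(-1)/(3*15) = -(-1)*b/45 = b/45)
C(w) = 229 + w**2 + w**(5/2) (C(w) = (w**2 + w**(3/2)*w) + 229 = (w**2 + w**(5/2)) + 229 = 229 + w**2 + w**(5/2))
C(-191)/B(53, D(-4)) = (229 + (-191)**2 + (-191)**(5/2))/(((1/45)*53)) = (229 + 36481 + 36481*I*sqrt(191))/(53/45) = (36710 + 36481*I*sqrt(191))*(45/53) = 1651950/53 + 1641645*I*sqrt(191)/53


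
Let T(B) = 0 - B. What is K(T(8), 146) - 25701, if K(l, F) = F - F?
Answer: -25701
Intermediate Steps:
T(B) = -B
K(l, F) = 0
K(T(8), 146) - 25701 = 0 - 25701 = -25701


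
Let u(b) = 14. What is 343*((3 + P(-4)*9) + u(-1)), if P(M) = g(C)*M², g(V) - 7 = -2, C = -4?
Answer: 252791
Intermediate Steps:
g(V) = 5 (g(V) = 7 - 2 = 5)
P(M) = 5*M²
343*((3 + P(-4)*9) + u(-1)) = 343*((3 + (5*(-4)²)*9) + 14) = 343*((3 + (5*16)*9) + 14) = 343*((3 + 80*9) + 14) = 343*((3 + 720) + 14) = 343*(723 + 14) = 343*737 = 252791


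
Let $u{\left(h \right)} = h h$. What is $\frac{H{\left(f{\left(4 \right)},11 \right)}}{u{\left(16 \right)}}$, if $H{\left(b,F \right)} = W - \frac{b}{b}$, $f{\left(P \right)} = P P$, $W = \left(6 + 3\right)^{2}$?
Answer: $\frac{5}{16} \approx 0.3125$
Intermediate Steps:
$W = 81$ ($W = 9^{2} = 81$)
$f{\left(P \right)} = P^{2}$
$u{\left(h \right)} = h^{2}$
$H{\left(b,F \right)} = 80$ ($H{\left(b,F \right)} = 81 - \frac{b}{b} = 81 - 1 = 80$)
$\frac{H{\left(f{\left(4 \right)},11 \right)}}{u{\left(16 \right)}} = \frac{80}{16^{2}} = \frac{80}{256} = 80 \cdot \frac{1}{256} = \frac{5}{16}$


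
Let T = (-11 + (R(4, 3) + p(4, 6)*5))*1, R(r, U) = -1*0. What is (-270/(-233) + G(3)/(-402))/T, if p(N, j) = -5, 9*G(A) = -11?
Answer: -979423/30347784 ≈ -0.032273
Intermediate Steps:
G(A) = -11/9 (G(A) = (⅑)*(-11) = -11/9)
R(r, U) = 0
T = -36 (T = (-11 + (0 - 5*5))*1 = (-11 + (0 - 25))*1 = (-11 - 25)*1 = -36*1 = -36)
(-270/(-233) + G(3)/(-402))/T = (-270/(-233) - 11/9/(-402))/(-36) = (-270*(-1/233) - 11/9*(-1/402))*(-1/36) = (270/233 + 11/3618)*(-1/36) = (979423/842994)*(-1/36) = -979423/30347784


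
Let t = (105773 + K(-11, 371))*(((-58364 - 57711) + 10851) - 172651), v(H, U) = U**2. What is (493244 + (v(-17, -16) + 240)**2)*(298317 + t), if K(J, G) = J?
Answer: -21725607545519580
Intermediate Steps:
t = -29388615750 (t = (105773 - 11)*(((-58364 - 57711) + 10851) - 172651) = 105762*((-116075 + 10851) - 172651) = 105762*(-105224 - 172651) = 105762*(-277875) = -29388615750)
(493244 + (v(-17, -16) + 240)**2)*(298317 + t) = (493244 + ((-16)**2 + 240)**2)*(298317 - 29388615750) = (493244 + (256 + 240)**2)*(-29388317433) = (493244 + 496**2)*(-29388317433) = (493244 + 246016)*(-29388317433) = 739260*(-29388317433) = -21725607545519580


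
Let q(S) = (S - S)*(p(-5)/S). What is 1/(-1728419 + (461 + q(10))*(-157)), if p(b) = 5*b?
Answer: -1/1800796 ≈ -5.5531e-7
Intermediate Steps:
q(S) = 0 (q(S) = (S - S)*((5*(-5))/S) = 0*(-25/S) = 0)
1/(-1728419 + (461 + q(10))*(-157)) = 1/(-1728419 + (461 + 0)*(-157)) = 1/(-1728419 + 461*(-157)) = 1/(-1728419 - 72377) = 1/(-1800796) = -1/1800796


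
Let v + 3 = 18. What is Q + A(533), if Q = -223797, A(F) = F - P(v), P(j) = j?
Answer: -223279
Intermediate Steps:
v = 15 (v = -3 + 18 = 15)
A(F) = -15 + F (A(F) = F - 1*15 = F - 15 = -15 + F)
Q + A(533) = -223797 + (-15 + 533) = -223797 + 518 = -223279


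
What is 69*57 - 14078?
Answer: -10145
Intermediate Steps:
69*57 - 14078 = 3933 - 14078 = -10145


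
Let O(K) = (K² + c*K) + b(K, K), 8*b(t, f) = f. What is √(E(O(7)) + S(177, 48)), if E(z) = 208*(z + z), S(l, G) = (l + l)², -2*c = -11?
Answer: 4*√10130 ≈ 402.59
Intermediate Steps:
c = 11/2 (c = -½*(-11) = 11/2 ≈ 5.5000)
S(l, G) = 4*l² (S(l, G) = (2*l)² = 4*l²)
b(t, f) = f/8
O(K) = K² + 45*K/8 (O(K) = (K² + 11*K/2) + K/8 = K² + 45*K/8)
E(z) = 416*z (E(z) = 208*(2*z) = 416*z)
√(E(O(7)) + S(177, 48)) = √(416*((⅛)*7*(45 + 8*7)) + 4*177²) = √(416*((⅛)*7*(45 + 56)) + 4*31329) = √(416*((⅛)*7*101) + 125316) = √(416*(707/8) + 125316) = √(36764 + 125316) = √162080 = 4*√10130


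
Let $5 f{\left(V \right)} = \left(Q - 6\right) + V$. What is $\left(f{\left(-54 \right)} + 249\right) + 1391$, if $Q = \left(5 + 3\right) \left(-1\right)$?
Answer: $\frac{8132}{5} \approx 1626.4$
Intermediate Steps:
$Q = -8$ ($Q = 8 \left(-1\right) = -8$)
$f{\left(V \right)} = - \frac{14}{5} + \frac{V}{5}$ ($f{\left(V \right)} = \frac{\left(-8 - 6\right) + V}{5} = \frac{-14 + V}{5} = - \frac{14}{5} + \frac{V}{5}$)
$\left(f{\left(-54 \right)} + 249\right) + 1391 = \left(\left(- \frac{14}{5} + \frac{1}{5} \left(-54\right)\right) + 249\right) + 1391 = \left(\left(- \frac{14}{5} - \frac{54}{5}\right) + 249\right) + 1391 = \left(- \frac{68}{5} + 249\right) + 1391 = \frac{1177}{5} + 1391 = \frac{8132}{5}$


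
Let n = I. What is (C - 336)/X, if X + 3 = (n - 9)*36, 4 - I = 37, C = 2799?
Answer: -821/505 ≈ -1.6257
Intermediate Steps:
I = -33 (I = 4 - 1*37 = 4 - 37 = -33)
n = -33
X = -1515 (X = -3 + (-33 - 9)*36 = -3 - 42*36 = -3 - 1512 = -1515)
(C - 336)/X = (2799 - 336)/(-1515) = 2463*(-1/1515) = -821/505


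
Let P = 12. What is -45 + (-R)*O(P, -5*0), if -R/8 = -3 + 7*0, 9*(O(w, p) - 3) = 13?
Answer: -455/3 ≈ -151.67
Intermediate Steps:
O(w, p) = 40/9 (O(w, p) = 3 + (⅑)*13 = 3 + 13/9 = 40/9)
R = 24 (R = -8*(-3 + 7*0) = -8*(-3 + 0) = -8*(-3) = 24)
-45 + (-R)*O(P, -5*0) = -45 - 1*24*(40/9) = -45 - 24*40/9 = -45 - 320/3 = -455/3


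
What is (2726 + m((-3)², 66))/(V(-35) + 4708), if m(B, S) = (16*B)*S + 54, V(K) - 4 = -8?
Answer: 3071/1176 ≈ 2.6114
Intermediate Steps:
V(K) = -4 (V(K) = 4 - 8 = -4)
m(B, S) = 54 + 16*B*S (m(B, S) = 16*B*S + 54 = 54 + 16*B*S)
(2726 + m((-3)², 66))/(V(-35) + 4708) = (2726 + (54 + 16*(-3)²*66))/(-4 + 4708) = (2726 + (54 + 16*9*66))/4704 = (2726 + (54 + 9504))*(1/4704) = (2726 + 9558)*(1/4704) = 12284*(1/4704) = 3071/1176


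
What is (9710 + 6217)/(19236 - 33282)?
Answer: -5309/4682 ≈ -1.1339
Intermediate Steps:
(9710 + 6217)/(19236 - 33282) = 15927/(-14046) = 15927*(-1/14046) = -5309/4682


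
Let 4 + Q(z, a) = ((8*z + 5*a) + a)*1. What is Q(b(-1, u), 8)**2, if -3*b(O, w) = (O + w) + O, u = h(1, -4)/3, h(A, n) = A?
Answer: 190096/81 ≈ 2346.9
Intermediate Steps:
u = 1/3 ≈ 0.33333
b(O, w) = -2*O/3 - w/3 (b(O, w) = -((O + w) + O)/3 = -(w + 2*O)/3 = -2*O/3 - w/3)
Q(z, a) = -4 + 6*a + 8*z (Q(z, a) = -4 + ((8*z + 5*a) + a)*1 = -4 + ((5*a + 8*z) + a)*1 = -4 + (6*a + 8*z)*1 = -4 + (6*a + 8*z) = -4 + 6*a + 8*z)
Q(b(-1, u), 8)**2 = (-4 + 6*8 + 8*(-2/3*(-1) - 1/3*1/3))**2 = (-4 + 48 + 8*(2/3 - 1/9))**2 = (-4 + 48 + 8*(5/9))**2 = (-4 + 48 + 40/9)**2 = (436/9)**2 = 190096/81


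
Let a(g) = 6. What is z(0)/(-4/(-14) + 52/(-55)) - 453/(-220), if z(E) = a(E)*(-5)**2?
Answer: -6294969/27940 ≈ -225.30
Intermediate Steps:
z(E) = 150 (z(E) = 6*(-5)**2 = 6*25 = 150)
z(0)/(-4/(-14) + 52/(-55)) - 453/(-220) = 150/(-4/(-14) + 52/(-55)) - 453/(-220) = 150/(-4*(-1/14) + 52*(-1/55)) - 453*(-1/220) = 150/(2/7 - 52/55) + 453/220 = 150/(-254/385) + 453/220 = 150*(-385/254) + 453/220 = -28875/127 + 453/220 = -6294969/27940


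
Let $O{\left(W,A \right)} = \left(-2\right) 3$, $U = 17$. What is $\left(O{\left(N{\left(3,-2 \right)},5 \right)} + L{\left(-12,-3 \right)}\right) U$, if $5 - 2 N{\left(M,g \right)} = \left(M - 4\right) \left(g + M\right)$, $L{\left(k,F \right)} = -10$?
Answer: $-272$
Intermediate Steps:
$N{\left(M,g \right)} = \frac{5}{2} - \frac{\left(-4 + M\right) \left(M + g\right)}{2}$ ($N{\left(M,g \right)} = \frac{5}{2} - \frac{\left(M - 4\right) \left(g + M\right)}{2} = \frac{5}{2} - \frac{\left(-4 + M\right) \left(M + g\right)}{2}$)
$O{\left(W,A \right)} = -6$
$\left(O{\left(N{\left(3,-2 \right)},5 \right)} + L{\left(-12,-3 \right)}\right) U = \left(-6 - 10\right) 17 = \left(-16\right) 17 = -272$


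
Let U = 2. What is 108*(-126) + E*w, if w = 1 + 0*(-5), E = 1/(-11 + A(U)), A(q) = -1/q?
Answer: -312986/23 ≈ -13608.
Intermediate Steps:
E = -2/23 (E = 1/(-11 - 1/2) = 1/(-11 - 1*½) = 1/(-11 - ½) = 1/(-23/2) = -2/23 ≈ -0.086957)
w = 1 (w = 1 + 0 = 1)
108*(-126) + E*w = 108*(-126) - 2/23*1 = -13608 - 2/23 = -312986/23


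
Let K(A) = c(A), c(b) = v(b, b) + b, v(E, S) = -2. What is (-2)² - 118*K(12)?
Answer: -1176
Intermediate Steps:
c(b) = -2 + b
K(A) = -2 + A
(-2)² - 118*K(12) = (-2)² - 118*(-2 + 12) = 4 - 118*10 = 4 - 1180 = -1176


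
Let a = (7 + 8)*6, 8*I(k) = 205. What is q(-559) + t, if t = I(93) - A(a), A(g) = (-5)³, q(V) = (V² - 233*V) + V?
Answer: 3538557/8 ≈ 4.4232e+5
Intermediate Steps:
I(k) = 205/8 (I(k) = (⅛)*205 = 205/8)
a = 90 (a = 15*6 = 90)
q(V) = V² - 232*V
A(g) = -125
t = 1205/8 (t = 205/8 - 1*(-125) = 205/8 + 125 = 1205/8 ≈ 150.63)
q(-559) + t = -559*(-232 - 559) + 1205/8 = -559*(-791) + 1205/8 = 442169 + 1205/8 = 3538557/8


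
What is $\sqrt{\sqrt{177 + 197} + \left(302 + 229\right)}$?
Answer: $\sqrt{531 + \sqrt{374}} \approx 23.459$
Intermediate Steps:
$\sqrt{\sqrt{177 + 197} + \left(302 + 229\right)} = \sqrt{\sqrt{374} + 531} = \sqrt{531 + \sqrt{374}}$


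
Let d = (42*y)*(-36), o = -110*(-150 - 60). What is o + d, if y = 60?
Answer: -67620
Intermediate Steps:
o = 23100 (o = -110*(-210) = 23100)
d = -90720 (d = (42*60)*(-36) = 2520*(-36) = -90720)
o + d = 23100 - 90720 = -67620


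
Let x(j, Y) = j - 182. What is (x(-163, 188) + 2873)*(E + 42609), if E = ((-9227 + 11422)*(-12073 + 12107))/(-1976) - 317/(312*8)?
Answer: 159492473767/1482 ≈ 1.0762e+8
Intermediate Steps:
x(j, Y) = -182 + j
E = -1797143/47424 (E = (2195*34)*(-1/1976) - 317/2496 = 74630*(-1/1976) - 317*1/2496 = -37315/988 - 317/2496 = -1797143/47424 ≈ -37.895)
(x(-163, 188) + 2873)*(E + 42609) = ((-182 - 163) + 2873)*(-1797143/47424 + 42609) = (-345 + 2873)*(2018892073/47424) = 2528*(2018892073/47424) = 159492473767/1482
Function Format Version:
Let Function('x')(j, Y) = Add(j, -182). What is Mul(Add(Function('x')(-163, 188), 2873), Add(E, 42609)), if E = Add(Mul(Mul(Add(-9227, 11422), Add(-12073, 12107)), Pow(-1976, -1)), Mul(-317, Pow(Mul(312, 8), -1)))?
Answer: Rational(159492473767, 1482) ≈ 1.0762e+8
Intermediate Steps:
Function('x')(j, Y) = Add(-182, j)
E = Rational(-1797143, 47424) (E = Add(Mul(Mul(2195, 34), Rational(-1, 1976)), Mul(-317, Pow(2496, -1))) = Add(Mul(74630, Rational(-1, 1976)), Mul(-317, Rational(1, 2496))) = Add(Rational(-37315, 988), Rational(-317, 2496)) = Rational(-1797143, 47424) ≈ -37.895)
Mul(Add(Function('x')(-163, 188), 2873), Add(E, 42609)) = Mul(Add(Add(-182, -163), 2873), Add(Rational(-1797143, 47424), 42609)) = Mul(Add(-345, 2873), Rational(2018892073, 47424)) = Mul(2528, Rational(2018892073, 47424)) = Rational(159492473767, 1482)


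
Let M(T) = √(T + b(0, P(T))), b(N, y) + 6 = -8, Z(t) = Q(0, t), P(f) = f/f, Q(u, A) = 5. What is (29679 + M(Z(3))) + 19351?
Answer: 49030 + 3*I ≈ 49030.0 + 3.0*I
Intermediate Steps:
P(f) = 1
Z(t) = 5
b(N, y) = -14 (b(N, y) = -6 - 8 = -14)
M(T) = √(-14 + T) (M(T) = √(T - 14) = √(-14 + T))
(29679 + M(Z(3))) + 19351 = (29679 + √(-14 + 5)) + 19351 = (29679 + √(-9)) + 19351 = (29679 + 3*I) + 19351 = 49030 + 3*I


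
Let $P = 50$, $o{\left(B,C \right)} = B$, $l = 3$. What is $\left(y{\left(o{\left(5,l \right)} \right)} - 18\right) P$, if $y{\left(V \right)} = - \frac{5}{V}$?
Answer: $-950$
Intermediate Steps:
$\left(y{\left(o{\left(5,l \right)} \right)} - 18\right) P = \left(- \frac{5}{5} - 18\right) 50 = \left(\left(-5\right) \frac{1}{5} - 18\right) 50 = \left(-1 - 18\right) 50 = \left(-19\right) 50 = -950$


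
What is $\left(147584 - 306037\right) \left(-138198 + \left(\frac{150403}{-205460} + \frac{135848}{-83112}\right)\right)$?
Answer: $\frac{46742365936160881591}{2134523940} \approx 2.1898 \cdot 10^{10}$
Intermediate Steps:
$\left(147584 - 306037\right) \left(-138198 + \left(\frac{150403}{-205460} + \frac{135848}{-83112}\right)\right) = - 158453 \left(-138198 + \left(150403 \left(- \frac{1}{205460}\right) + 135848 \left(- \frac{1}{83112}\right)\right)\right) = - 158453 \left(-138198 - \frac{5051453027}{2134523940}\right) = \left(-158453\right) \left(- \frac{294991990913147}{2134523940}\right) = \frac{46742365936160881591}{2134523940}$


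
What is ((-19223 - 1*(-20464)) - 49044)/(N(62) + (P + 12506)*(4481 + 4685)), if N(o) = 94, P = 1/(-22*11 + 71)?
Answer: -1167759/2800248032 ≈ -0.00041702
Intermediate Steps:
P = -1/171 (P = 1/(-242 + 71) = 1/(-171) = -1/171 ≈ -0.0058480)
((-19223 - 1*(-20464)) - 49044)/(N(62) + (P + 12506)*(4481 + 4685)) = ((-19223 - 1*(-20464)) - 49044)/(94 + (-1/171 + 12506)*(4481 + 4685)) = ((-19223 + 20464) - 49044)/(94 + (2138525/171)*9166) = (1241 - 49044)/(94 + 19601720150/171) = -47803/19601736224/171 = -47803*171/19601736224 = -1167759/2800248032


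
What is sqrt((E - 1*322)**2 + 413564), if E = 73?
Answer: sqrt(475565) ≈ 689.61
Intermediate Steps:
sqrt((E - 1*322)**2 + 413564) = sqrt((73 - 1*322)**2 + 413564) = sqrt((73 - 322)**2 + 413564) = sqrt((-249)**2 + 413564) = sqrt(62001 + 413564) = sqrt(475565)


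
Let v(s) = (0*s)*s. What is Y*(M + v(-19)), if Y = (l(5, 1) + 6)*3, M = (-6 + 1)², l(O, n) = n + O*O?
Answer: 2400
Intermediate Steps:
l(O, n) = n + O²
v(s) = 0 (v(s) = 0*s = 0)
M = 25 (M = (-5)² = 25)
Y = 96 (Y = ((1 + 5²) + 6)*3 = ((1 + 25) + 6)*3 = (26 + 6)*3 = 32*3 = 96)
Y*(M + v(-19)) = 96*(25 + 0) = 96*25 = 2400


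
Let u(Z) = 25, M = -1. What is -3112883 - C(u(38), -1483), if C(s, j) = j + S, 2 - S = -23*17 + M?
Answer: -3111794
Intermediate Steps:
S = 394 (S = 2 - (-23*17 - 1) = 2 - (-391 - 1) = 2 - 1*(-392) = 2 + 392 = 394)
C(s, j) = 394 + j (C(s, j) = j + 394 = 394 + j)
-3112883 - C(u(38), -1483) = -3112883 - (394 - 1483) = -3112883 - 1*(-1089) = -3112883 + 1089 = -3111794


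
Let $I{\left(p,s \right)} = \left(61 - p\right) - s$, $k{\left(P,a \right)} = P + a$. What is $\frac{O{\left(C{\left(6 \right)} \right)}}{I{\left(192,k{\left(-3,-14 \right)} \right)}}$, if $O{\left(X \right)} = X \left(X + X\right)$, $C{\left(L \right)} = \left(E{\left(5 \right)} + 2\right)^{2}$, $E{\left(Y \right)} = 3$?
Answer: $- \frac{625}{57} \approx -10.965$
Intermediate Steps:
$I{\left(p,s \right)} = 61 - p - s$
$C{\left(L \right)} = 25$ ($C{\left(L \right)} = \left(3 + 2\right)^{2} = 5^{2} = 25$)
$O{\left(X \right)} = 2 X^{2}$ ($O{\left(X \right)} = X 2 X = 2 X^{2}$)
$\frac{O{\left(C{\left(6 \right)} \right)}}{I{\left(192,k{\left(-3,-14 \right)} \right)}} = \frac{2 \cdot 25^{2}}{61 - 192 - \left(-3 - 14\right)} = \frac{2 \cdot 625}{61 - 192 - -17} = \frac{1250}{61 - 192 + 17} = \frac{1250}{-114} = 1250 \left(- \frac{1}{114}\right) = - \frac{625}{57}$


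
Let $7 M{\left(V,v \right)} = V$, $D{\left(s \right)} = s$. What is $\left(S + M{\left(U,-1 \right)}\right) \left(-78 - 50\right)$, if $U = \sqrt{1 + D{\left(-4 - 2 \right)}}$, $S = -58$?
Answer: $7424 - \frac{128 i \sqrt{5}}{7} \approx 7424.0 - 40.888 i$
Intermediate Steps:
$U = i \sqrt{5}$ ($U = \sqrt{1 - 6} = \sqrt{-5} = i \sqrt{5} \approx 2.2361 i$)
$M{\left(V,v \right)} = \frac{V}{7}$
$\left(S + M{\left(U,-1 \right)}\right) \left(-78 - 50\right) = \left(-58 + \frac{i \sqrt{5}}{7}\right) \left(-78 - 50\right) = \left(-58 + \frac{i \sqrt{5}}{7}\right) \left(-128\right) = 7424 - \frac{128 i \sqrt{5}}{7}$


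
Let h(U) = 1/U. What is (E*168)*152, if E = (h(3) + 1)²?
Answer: 136192/3 ≈ 45397.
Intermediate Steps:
E = 16/9 (E = (1/3 + 1)² = (⅓ + 1)² = (4/3)² = 16/9 ≈ 1.7778)
(E*168)*152 = ((16/9)*168)*152 = (896/3)*152 = 136192/3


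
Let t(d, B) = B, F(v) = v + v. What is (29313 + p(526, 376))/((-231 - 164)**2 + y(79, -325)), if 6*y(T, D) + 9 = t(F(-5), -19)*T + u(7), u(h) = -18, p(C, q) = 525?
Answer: 89514/467311 ≈ 0.19155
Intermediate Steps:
F(v) = 2*v
y(T, D) = -9/2 - 19*T/6 (y(T, D) = -3/2 + (-19*T - 18)/6 = -3/2 + (-18 - 19*T)/6 = -3/2 + (-3 - 19*T/6) = -9/2 - 19*T/6)
(29313 + p(526, 376))/((-231 - 164)**2 + y(79, -325)) = (29313 + 525)/((-231 - 164)**2 + (-9/2 - 19/6*79)) = 29838/((-395)**2 + (-9/2 - 1501/6)) = 29838/(156025 - 764/3) = 29838/(467311/3) = 29838*(3/467311) = 89514/467311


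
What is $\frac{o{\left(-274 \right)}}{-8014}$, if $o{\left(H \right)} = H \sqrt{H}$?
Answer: $\frac{137 i \sqrt{274}}{4007} \approx 0.56595 i$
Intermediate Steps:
$o{\left(H \right)} = H^{\frac{3}{2}}$
$\frac{o{\left(-274 \right)}}{-8014} = \frac{\left(-274\right)^{\frac{3}{2}}}{-8014} = - 274 i \sqrt{274} \left(- \frac{1}{8014}\right) = \frac{137 i \sqrt{274}}{4007}$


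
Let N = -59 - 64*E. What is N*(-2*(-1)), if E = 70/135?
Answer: -4978/27 ≈ -184.37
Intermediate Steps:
E = 14/27 (E = 70*(1/135) = 14/27 ≈ 0.51852)
N = -2489/27 (N = -59 - 64*14/27 = -59 - 896/27 = -2489/27 ≈ -92.185)
N*(-2*(-1)) = -(-4978)*(-1)/27 = -2489/27*2 = -4978/27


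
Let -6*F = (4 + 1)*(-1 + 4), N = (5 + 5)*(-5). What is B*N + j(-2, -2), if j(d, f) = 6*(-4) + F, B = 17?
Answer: -1753/2 ≈ -876.50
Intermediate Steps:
N = -50 (N = 10*(-5) = -50)
F = -5/2 (F = -(4 + 1)*(-1 + 4)/6 = -5*3/6 = -1/6*15 = -5/2 ≈ -2.5000)
j(d, f) = -53/2 (j(d, f) = 6*(-4) - 5/2 = -24 - 5/2 = -53/2)
B*N + j(-2, -2) = 17*(-50) - 53/2 = -850 - 53/2 = -1753/2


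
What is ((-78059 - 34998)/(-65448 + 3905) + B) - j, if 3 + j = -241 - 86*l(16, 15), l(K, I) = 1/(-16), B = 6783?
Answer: 3457959395/492344 ≈ 7023.5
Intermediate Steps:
l(K, I) = -1/16
j = -1909/8 (j = -3 + (-241 - 86*(-1/16)) = -3 + (-241 + 43/8) = -3 - 1885/8 = -1909/8 ≈ -238.63)
((-78059 - 34998)/(-65448 + 3905) + B) - j = ((-78059 - 34998)/(-65448 + 3905) + 6783) - 1*(-1909/8) = (-113057/(-61543) + 6783) + 1909/8 = (-113057*(-1/61543) + 6783) + 1909/8 = (113057/61543 + 6783) + 1909/8 = 417559226/61543 + 1909/8 = 3457959395/492344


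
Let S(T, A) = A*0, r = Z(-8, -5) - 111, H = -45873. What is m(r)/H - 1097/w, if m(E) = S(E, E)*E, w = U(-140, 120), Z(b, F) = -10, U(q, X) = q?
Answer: 1097/140 ≈ 7.8357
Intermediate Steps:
w = -140
r = -121 (r = -10 - 111 = -121)
S(T, A) = 0
m(E) = 0 (m(E) = 0*E = 0)
m(r)/H - 1097/w = 0/(-45873) - 1097/(-140) = 0*(-1/45873) - 1097*(-1/140) = 0 + 1097/140 = 1097/140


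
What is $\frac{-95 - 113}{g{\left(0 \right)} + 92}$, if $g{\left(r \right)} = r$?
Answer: $- \frac{52}{23} \approx -2.2609$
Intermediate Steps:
$\frac{-95 - 113}{g{\left(0 \right)} + 92} = \frac{-95 - 113}{0 + 92} = \frac{-95 - 113}{92} = \left(-208\right) \frac{1}{92} = - \frac{52}{23}$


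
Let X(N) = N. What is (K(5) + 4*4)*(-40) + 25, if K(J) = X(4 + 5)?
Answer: -975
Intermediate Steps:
K(J) = 9 (K(J) = 4 + 5 = 9)
(K(5) + 4*4)*(-40) + 25 = (9 + 4*4)*(-40) + 25 = (9 + 16)*(-40) + 25 = 25*(-40) + 25 = -1000 + 25 = -975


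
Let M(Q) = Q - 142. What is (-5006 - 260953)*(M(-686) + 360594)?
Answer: -95683005594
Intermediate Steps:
M(Q) = -142 + Q
(-5006 - 260953)*(M(-686) + 360594) = (-5006 - 260953)*((-142 - 686) + 360594) = -265959*(-828 + 360594) = -265959*359766 = -95683005594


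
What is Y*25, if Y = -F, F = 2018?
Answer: -50450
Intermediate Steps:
Y = -2018 (Y = -1*2018 = -2018)
Y*25 = -2018*25 = -50450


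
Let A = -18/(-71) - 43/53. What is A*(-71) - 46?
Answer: -339/53 ≈ -6.3962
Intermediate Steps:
A = -2099/3763 (A = -18*(-1/71) - 43*1/53 = 18/71 - 43/53 = -2099/3763 ≈ -0.55780)
A*(-71) - 46 = -2099/3763*(-71) - 46 = 2099/53 - 46 = -339/53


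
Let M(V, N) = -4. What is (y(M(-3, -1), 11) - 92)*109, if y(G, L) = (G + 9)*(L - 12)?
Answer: -10573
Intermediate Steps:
y(G, L) = (-12 + L)*(9 + G) (y(G, L) = (9 + G)*(-12 + L) = (-12 + L)*(9 + G))
(y(M(-3, -1), 11) - 92)*109 = ((-108 - 12*(-4) + 9*11 - 4*11) - 92)*109 = ((-108 + 48 + 99 - 44) - 92)*109 = (-5 - 92)*109 = -97*109 = -10573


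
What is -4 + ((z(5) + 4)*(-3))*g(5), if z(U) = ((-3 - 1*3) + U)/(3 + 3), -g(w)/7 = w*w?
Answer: 4017/2 ≈ 2008.5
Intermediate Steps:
g(w) = -7*w² (g(w) = -7*w*w = -7*w²)
z(U) = -1 + U/6 (z(U) = ((-3 - 3) + U)/6 = (-6 + U)*(⅙) = -1 + U/6)
-4 + ((z(5) + 4)*(-3))*g(5) = -4 + (((-1 + (⅙)*5) + 4)*(-3))*(-7*5²) = -4 + (((-1 + ⅚) + 4)*(-3))*(-7*25) = -4 + ((-⅙ + 4)*(-3))*(-175) = -4 + ((23/6)*(-3))*(-175) = -4 - 23/2*(-175) = -4 + 4025/2 = 4017/2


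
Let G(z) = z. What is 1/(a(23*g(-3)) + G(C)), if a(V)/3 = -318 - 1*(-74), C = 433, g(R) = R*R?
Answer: -1/299 ≈ -0.0033445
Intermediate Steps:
g(R) = R²
a(V) = -732 (a(V) = 3*(-318 - 1*(-74)) = 3*(-318 + 74) = 3*(-244) = -732)
1/(a(23*g(-3)) + G(C)) = 1/(-732 + 433) = 1/(-299) = -1/299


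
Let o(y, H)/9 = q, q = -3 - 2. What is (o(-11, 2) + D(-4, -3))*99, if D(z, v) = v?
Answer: -4752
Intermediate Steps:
q = -5
o(y, H) = -45 (o(y, H) = 9*(-5) = -45)
(o(-11, 2) + D(-4, -3))*99 = (-45 - 3)*99 = -48*99 = -4752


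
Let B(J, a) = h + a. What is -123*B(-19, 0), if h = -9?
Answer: 1107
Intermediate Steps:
B(J, a) = -9 + a
-123*B(-19, 0) = -123*(-9 + 0) = -123*(-9) = 1107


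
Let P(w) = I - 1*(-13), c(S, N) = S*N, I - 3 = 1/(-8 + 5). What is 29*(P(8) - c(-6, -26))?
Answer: -12209/3 ≈ -4069.7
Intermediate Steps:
I = 8/3 (I = 3 + 1/(-8 + 5) = 3 + 1/(-3) = 3 - 1/3 = 8/3 ≈ 2.6667)
c(S, N) = N*S
P(w) = 47/3 (P(w) = 8/3 - 1*(-13) = 8/3 + 13 = 47/3)
29*(P(8) - c(-6, -26)) = 29*(47/3 - (-26)*(-6)) = 29*(47/3 - 1*156) = 29*(47/3 - 156) = 29*(-421/3) = -12209/3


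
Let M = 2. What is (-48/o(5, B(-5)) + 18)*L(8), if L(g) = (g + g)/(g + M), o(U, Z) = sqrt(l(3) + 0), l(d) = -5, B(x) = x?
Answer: 144/5 + 384*I*sqrt(5)/25 ≈ 28.8 + 34.346*I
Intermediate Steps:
o(U, Z) = I*sqrt(5) (o(U, Z) = sqrt(-5 + 0) = sqrt(-5) = I*sqrt(5))
L(g) = 2*g/(2 + g) (L(g) = (g + g)/(g + 2) = (2*g)/(2 + g) = 2*g/(2 + g))
(-48/o(5, B(-5)) + 18)*L(8) = (-48*(-I*sqrt(5)/5) + 18)*(2*8/(2 + 8)) = (-(-48)*I*sqrt(5)/5 + 18)*(2*8/10) = (48*I*sqrt(5)/5 + 18)*(2*8*(1/10)) = (18 + 48*I*sqrt(5)/5)*(8/5) = 144/5 + 384*I*sqrt(5)/25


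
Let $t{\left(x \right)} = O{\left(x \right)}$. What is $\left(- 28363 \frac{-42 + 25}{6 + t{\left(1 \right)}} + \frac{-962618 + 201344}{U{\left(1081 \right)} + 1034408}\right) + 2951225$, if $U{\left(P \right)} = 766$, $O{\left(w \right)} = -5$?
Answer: $\frac{592360251605}{172529} \approx 3.4334 \cdot 10^{6}$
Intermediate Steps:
$t{\left(x \right)} = -5$
$\left(- 28363 \frac{-42 + 25}{6 + t{\left(1 \right)}} + \frac{-962618 + 201344}{U{\left(1081 \right)} + 1034408}\right) + 2951225 = \left(- 28363 \frac{-42 + 25}{6 - 5} + \frac{-962618 + 201344}{766 + 1034408}\right) + 2951225 = \left(- 28363 \left(- \frac{17}{1}\right) - \frac{761274}{1035174}\right) + 2951225 = \left(- 28363 \left(\left(-17\right) 1\right) - \frac{126879}{172529}\right) + 2951225 = \left(\left(-28363\right) \left(-17\right) - \frac{126879}{172529}\right) + 2951225 = \left(482171 - \frac{126879}{172529}\right) + 2951225 = \frac{83188353580}{172529} + 2951225 = \frac{592360251605}{172529}$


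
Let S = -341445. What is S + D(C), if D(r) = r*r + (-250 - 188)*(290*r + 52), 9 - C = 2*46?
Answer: 10185328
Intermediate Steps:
C = -83 (C = 9 - 2*46 = 9 - 1*92 = 9 - 92 = -83)
D(r) = -22776 + r² - 127020*r (D(r) = r² - 438*(52 + 290*r) = r² + (-22776 - 127020*r) = -22776 + r² - 127020*r)
S + D(C) = -341445 + (-22776 + (-83)² - 127020*(-83)) = -341445 + (-22776 + 6889 + 10542660) = -341445 + 10526773 = 10185328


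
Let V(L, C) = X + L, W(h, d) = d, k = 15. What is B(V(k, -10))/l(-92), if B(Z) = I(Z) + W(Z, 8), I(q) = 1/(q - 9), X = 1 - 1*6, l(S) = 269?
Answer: 9/269 ≈ 0.033457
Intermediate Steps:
X = -5 (X = 1 - 6 = -5)
I(q) = 1/(-9 + q)
V(L, C) = -5 + L
B(Z) = 8 + 1/(-9 + Z) (B(Z) = 1/(-9 + Z) + 8 = 8 + 1/(-9 + Z))
B(V(k, -10))/l(-92) = ((-71 + 8*(-5 + 15))/(-9 + (-5 + 15)))/269 = ((-71 + 8*10)/(-9 + 10))*(1/269) = ((-71 + 80)/1)*(1/269) = (1*9)*(1/269) = 9*(1/269) = 9/269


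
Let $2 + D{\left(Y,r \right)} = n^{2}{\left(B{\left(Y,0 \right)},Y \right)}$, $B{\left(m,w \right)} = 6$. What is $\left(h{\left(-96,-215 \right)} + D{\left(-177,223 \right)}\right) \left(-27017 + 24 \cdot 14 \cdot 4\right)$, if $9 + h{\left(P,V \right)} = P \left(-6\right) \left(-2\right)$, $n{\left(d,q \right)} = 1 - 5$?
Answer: $29446931$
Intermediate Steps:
$n{\left(d,q \right)} = -4$ ($n{\left(d,q \right)} = 1 - 5 = -4$)
$h{\left(P,V \right)} = -9 + 12 P$ ($h{\left(P,V \right)} = -9 + P \left(-6\right) \left(-2\right) = -9 + - 6 P \left(-2\right) = -9 + 12 P$)
$D{\left(Y,r \right)} = 14$ ($D{\left(Y,r \right)} = -2 + \left(-4\right)^{2} = -2 + 16 = 14$)
$\left(h{\left(-96,-215 \right)} + D{\left(-177,223 \right)}\right) \left(-27017 + 24 \cdot 14 \cdot 4\right) = \left(\left(-9 + 12 \left(-96\right)\right) + 14\right) \left(-27017 + 24 \cdot 14 \cdot 4\right) = \left(\left(-9 - 1152\right) + 14\right) \left(-27017 + 336 \cdot 4\right) = \left(-1161 + 14\right) \left(-27017 + 1344\right) = \left(-1147\right) \left(-25673\right) = 29446931$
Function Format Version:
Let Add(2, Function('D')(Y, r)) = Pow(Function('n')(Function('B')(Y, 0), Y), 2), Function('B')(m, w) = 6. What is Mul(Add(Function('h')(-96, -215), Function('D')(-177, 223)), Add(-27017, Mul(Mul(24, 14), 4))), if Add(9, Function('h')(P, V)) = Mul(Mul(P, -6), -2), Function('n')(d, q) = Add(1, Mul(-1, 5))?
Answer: 29446931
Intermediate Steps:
Function('n')(d, q) = -4 (Function('n')(d, q) = Add(1, -5) = -4)
Function('h')(P, V) = Add(-9, Mul(12, P)) (Function('h')(P, V) = Add(-9, Mul(Mul(P, -6), -2)) = Add(-9, Mul(Mul(-6, P), -2)) = Add(-9, Mul(12, P)))
Function('D')(Y, r) = 14 (Function('D')(Y, r) = Add(-2, Pow(-4, 2)) = Add(-2, 16) = 14)
Mul(Add(Function('h')(-96, -215), Function('D')(-177, 223)), Add(-27017, Mul(Mul(24, 14), 4))) = Mul(Add(Add(-9, Mul(12, -96)), 14), Add(-27017, Mul(Mul(24, 14), 4))) = Mul(Add(Add(-9, -1152), 14), Add(-27017, Mul(336, 4))) = Mul(Add(-1161, 14), Add(-27017, 1344)) = Mul(-1147, -25673) = 29446931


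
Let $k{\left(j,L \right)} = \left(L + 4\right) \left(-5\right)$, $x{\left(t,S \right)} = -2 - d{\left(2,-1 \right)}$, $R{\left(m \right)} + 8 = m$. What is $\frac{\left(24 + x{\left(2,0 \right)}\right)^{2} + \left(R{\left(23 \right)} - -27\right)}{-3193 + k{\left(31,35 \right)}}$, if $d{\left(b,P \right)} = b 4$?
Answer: $- \frac{17}{242} \approx -0.070248$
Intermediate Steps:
$d{\left(b,P \right)} = 4 b$
$R{\left(m \right)} = -8 + m$
$x{\left(t,S \right)} = -10$ ($x{\left(t,S \right)} = -2 - 4 \cdot 2 = -2 - 8 = -10$)
$k{\left(j,L \right)} = -20 - 5 L$ ($k{\left(j,L \right)} = \left(4 + L\right) \left(-5\right) = -20 - 5 L$)
$\frac{\left(24 + x{\left(2,0 \right)}\right)^{2} + \left(R{\left(23 \right)} - -27\right)}{-3193 + k{\left(31,35 \right)}} = \frac{\left(24 - 10\right)^{2} + \left(\left(-8 + 23\right) - -27\right)}{-3193 - 195} = \frac{14^{2} + \left(15 + 27\right)}{-3193 - 195} = \frac{196 + 42}{-3193 - 195} = \frac{238}{-3388} = 238 \left(- \frac{1}{3388}\right) = - \frac{17}{242}$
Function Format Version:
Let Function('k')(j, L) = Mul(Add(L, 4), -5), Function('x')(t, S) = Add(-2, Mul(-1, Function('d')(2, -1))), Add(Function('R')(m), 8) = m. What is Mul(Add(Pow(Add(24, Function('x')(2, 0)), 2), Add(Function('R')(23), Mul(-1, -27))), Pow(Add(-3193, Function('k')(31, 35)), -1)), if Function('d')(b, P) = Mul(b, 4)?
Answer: Rational(-17, 242) ≈ -0.070248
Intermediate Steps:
Function('d')(b, P) = Mul(4, b)
Function('R')(m) = Add(-8, m)
Function('x')(t, S) = -10 (Function('x')(t, S) = Add(-2, Mul(-1, Mul(4, 2))) = Add(-2, Mul(-1, 8)) = Add(-2, -8) = -10)
Function('k')(j, L) = Add(-20, Mul(-5, L)) (Function('k')(j, L) = Mul(Add(4, L), -5) = Add(-20, Mul(-5, L)))
Mul(Add(Pow(Add(24, Function('x')(2, 0)), 2), Add(Function('R')(23), Mul(-1, -27))), Pow(Add(-3193, Function('k')(31, 35)), -1)) = Mul(Add(Pow(Add(24, -10), 2), Add(Add(-8, 23), Mul(-1, -27))), Pow(Add(-3193, Add(-20, Mul(-5, 35))), -1)) = Mul(Add(Pow(14, 2), Add(15, 27)), Pow(Add(-3193, Add(-20, -175)), -1)) = Mul(Add(196, 42), Pow(Add(-3193, -195), -1)) = Mul(238, Pow(-3388, -1)) = Mul(238, Rational(-1, 3388)) = Rational(-17, 242)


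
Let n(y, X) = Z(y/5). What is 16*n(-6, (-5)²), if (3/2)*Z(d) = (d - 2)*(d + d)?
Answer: 2048/25 ≈ 81.920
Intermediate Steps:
Z(d) = 4*d*(-2 + d)/3 (Z(d) = 2*((d - 2)*(d + d))/3 = 2*((-2 + d)*(2*d))/3 = 2*(2*d*(-2 + d))/3 = 4*d*(-2 + d)/3)
n(y, X) = 4*y*(-2 + y/5)/15 (n(y, X) = 4*(y/5)*(-2 + y/5)/3 = 4*y*(-2 + y/5)/15)
16*n(-6, (-5)²) = 16*((4/75)*(-6)*(-10 - 6)) = 16*((4/75)*(-6)*(-16)) = 16*(128/25) = 2048/25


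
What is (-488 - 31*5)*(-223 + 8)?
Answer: 138245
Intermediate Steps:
(-488 - 31*5)*(-223 + 8) = (-488 - 155)*(-215) = -643*(-215) = 138245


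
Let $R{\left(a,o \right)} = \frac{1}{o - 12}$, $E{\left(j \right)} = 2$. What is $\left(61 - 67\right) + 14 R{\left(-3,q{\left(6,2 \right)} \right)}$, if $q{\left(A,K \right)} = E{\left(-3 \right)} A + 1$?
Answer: $8$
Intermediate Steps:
$q{\left(A,K \right)} = 1 + 2 A$ ($q{\left(A,K \right)} = 2 A + 1 = 1 + 2 A$)
$R{\left(a,o \right)} = \frac{1}{-12 + o}$
$\left(61 - 67\right) + 14 R{\left(-3,q{\left(6,2 \right)} \right)} = \left(61 - 67\right) + \frac{14}{-12 + \left(1 + 2 \cdot 6\right)} = \left(61 - 67\right) + \frac{14}{-12 + \left(1 + 12\right)} = -6 + \frac{14}{-12 + 13} = -6 + \frac{14}{1} = -6 + 14 \cdot 1 = -6 + 14 = 8$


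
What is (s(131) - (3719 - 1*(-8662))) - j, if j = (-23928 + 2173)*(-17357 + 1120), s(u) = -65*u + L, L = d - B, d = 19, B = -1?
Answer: -353256811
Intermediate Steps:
L = 20 (L = 19 - 1*(-1) = 19 + 1 = 20)
s(u) = 20 - 65*u (s(u) = -65*u + 20 = 20 - 65*u)
j = 353235935 (j = -21755*(-16237) = 353235935)
(s(131) - (3719 - 1*(-8662))) - j = ((20 - 65*131) - (3719 - 1*(-8662))) - 1*353235935 = ((20 - 8515) - (3719 + 8662)) - 353235935 = (-8495 - 1*12381) - 353235935 = (-8495 - 12381) - 353235935 = -20876 - 353235935 = -353256811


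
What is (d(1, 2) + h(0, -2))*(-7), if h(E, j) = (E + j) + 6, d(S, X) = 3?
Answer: -49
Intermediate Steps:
h(E, j) = 6 + E + j
(d(1, 2) + h(0, -2))*(-7) = (3 + (6 + 0 - 2))*(-7) = (3 + 4)*(-7) = 7*(-7) = -49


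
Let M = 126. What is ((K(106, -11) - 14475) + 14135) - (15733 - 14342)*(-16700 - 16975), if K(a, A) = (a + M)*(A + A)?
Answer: 46836481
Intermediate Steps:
K(a, A) = 2*A*(126 + a) (K(a, A) = (a + 126)*(A + A) = (126 + a)*(2*A) = 2*A*(126 + a))
((K(106, -11) - 14475) + 14135) - (15733 - 14342)*(-16700 - 16975) = ((2*(-11)*(126 + 106) - 14475) + 14135) - (15733 - 14342)*(-16700 - 16975) = ((2*(-11)*232 - 14475) + 14135) - 1391*(-33675) = ((-5104 - 14475) + 14135) - 1*(-46841925) = (-19579 + 14135) + 46841925 = -5444 + 46841925 = 46836481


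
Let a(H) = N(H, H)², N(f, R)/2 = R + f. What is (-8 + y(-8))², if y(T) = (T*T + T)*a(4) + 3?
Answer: 205377561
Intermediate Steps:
N(f, R) = 2*R + 2*f (N(f, R) = 2*(R + f) = 2*R + 2*f)
a(H) = 16*H² (a(H) = (2*H + 2*H)² = (4*H)² = 16*H²)
y(T) = 3 + 256*T + 256*T² (y(T) = (T*T + T)*(16*4²) + 3 = (T² + T)*(16*16) + 3 = (T + T²)*256 + 3 = (256*T + 256*T²) + 3 = 3 + 256*T + 256*T²)
(-8 + y(-8))² = (-8 + (3 + 256*(-8) + 256*(-8)²))² = (-8 + (3 - 2048 + 256*64))² = (-8 + (3 - 2048 + 16384))² = (-8 + 14339)² = 14331² = 205377561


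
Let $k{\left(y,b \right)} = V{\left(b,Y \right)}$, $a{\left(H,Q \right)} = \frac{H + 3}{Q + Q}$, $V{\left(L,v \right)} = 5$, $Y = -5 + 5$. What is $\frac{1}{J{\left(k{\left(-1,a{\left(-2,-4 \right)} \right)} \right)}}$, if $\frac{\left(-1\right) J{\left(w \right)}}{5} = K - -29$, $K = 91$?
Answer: $- \frac{1}{600} \approx -0.0016667$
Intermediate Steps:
$Y = 0$
$a{\left(H,Q \right)} = \frac{3 + H}{2 Q}$
$k{\left(y,b \right)} = 5$
$J{\left(w \right)} = -600$ ($J{\left(w \right)} = - 5 \left(91 - -29\right) = - 5 \left(91 + 29\right) = \left(-5\right) 120 = -600$)
$\frac{1}{J{\left(k{\left(-1,a{\left(-2,-4 \right)} \right)} \right)}} = \frac{1}{-600} = - \frac{1}{600}$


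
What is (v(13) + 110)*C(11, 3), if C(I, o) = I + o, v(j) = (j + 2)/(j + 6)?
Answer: 29470/19 ≈ 1551.1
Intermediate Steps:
v(j) = (2 + j)/(6 + j)
(v(13) + 110)*C(11, 3) = ((2 + 13)/(6 + 13) + 110)*(11 + 3) = (15/19 + 110)*14 = (2105/19)*14 = 29470/19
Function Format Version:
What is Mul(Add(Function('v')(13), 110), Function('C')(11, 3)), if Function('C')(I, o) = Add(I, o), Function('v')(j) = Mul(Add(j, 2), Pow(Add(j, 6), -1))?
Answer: Rational(29470, 19) ≈ 1551.1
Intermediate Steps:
Function('v')(j) = Mul(Pow(Add(6, j), -1), Add(2, j)) (Function('v')(j) = Mul(Add(2, j), Pow(Add(6, j), -1)) = Mul(Pow(Add(6, j), -1), Add(2, j)))
Mul(Add(Function('v')(13), 110), Function('C')(11, 3)) = Mul(Add(Mul(Pow(Add(6, 13), -1), Add(2, 13)), 110), Add(11, 3)) = Mul(Add(Mul(Pow(19, -1), 15), 110), 14) = Mul(Add(Mul(Rational(1, 19), 15), 110), 14) = Mul(Add(Rational(15, 19), 110), 14) = Mul(Rational(2105, 19), 14) = Rational(29470, 19)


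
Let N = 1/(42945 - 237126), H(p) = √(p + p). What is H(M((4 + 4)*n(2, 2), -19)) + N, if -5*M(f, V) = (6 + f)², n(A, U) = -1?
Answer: -1/194181 + 2*I*√10/5 ≈ -5.1498e-6 + 1.2649*I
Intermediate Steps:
M(f, V) = -(6 + f)²/5
H(p) = √2*√p (H(p) = √(2*p) = √2*√p)
N = -1/194181 (N = 1/(-194181) = -1/194181 ≈ -5.1498e-6)
H(M((4 + 4)*n(2, 2), -19)) + N = √2*√(-(6 + (4 + 4)*(-1))²/5) - 1/194181 = √2*√(-(6 + 8*(-1))²/5) - 1/194181 = √2*√(-(6 - 8)²/5) - 1/194181 = √2*√(-⅕*(-2)²) - 1/194181 = √2*√(-⅕*4) - 1/194181 = √2*√(-⅘) - 1/194181 = √2*(2*I*√5/5) - 1/194181 = 2*I*√10/5 - 1/194181 = -1/194181 + 2*I*√10/5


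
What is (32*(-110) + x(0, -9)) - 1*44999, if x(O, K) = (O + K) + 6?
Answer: -48522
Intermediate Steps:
x(O, K) = 6 + K + O (x(O, K) = (K + O) + 6 = 6 + K + O)
(32*(-110) + x(0, -9)) - 1*44999 = (32*(-110) + (6 - 9 + 0)) - 1*44999 = (-3520 - 3) - 44999 = -3523 - 44999 = -48522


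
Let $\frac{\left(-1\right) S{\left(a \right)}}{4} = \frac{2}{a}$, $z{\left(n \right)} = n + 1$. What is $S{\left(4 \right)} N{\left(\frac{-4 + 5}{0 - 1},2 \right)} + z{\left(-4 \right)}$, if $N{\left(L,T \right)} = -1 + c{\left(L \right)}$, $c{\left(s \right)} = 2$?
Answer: $-5$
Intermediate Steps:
$N{\left(L,T \right)} = 1$ ($N{\left(L,T \right)} = -1 + 2 = 1$)
$z{\left(n \right)} = 1 + n$
$S{\left(a \right)} = - \frac{8}{a}$ ($S{\left(a \right)} = - 4 \frac{2}{a} = - \frac{8}{a}$)
$S{\left(4 \right)} N{\left(\frac{-4 + 5}{0 - 1},2 \right)} + z{\left(-4 \right)} = - \frac{8}{4} \cdot 1 + \left(1 - 4\right) = \left(-8\right) \frac{1}{4} \cdot 1 - 3 = \left(-2\right) 1 - 3 = -2 - 3 = -5$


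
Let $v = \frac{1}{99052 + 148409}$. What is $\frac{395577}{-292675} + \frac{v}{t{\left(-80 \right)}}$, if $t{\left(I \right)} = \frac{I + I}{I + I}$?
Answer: $- \frac{4256069014}{3148941225} \approx -1.3516$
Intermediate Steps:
$v = \frac{1}{247461} \approx 4.041 \cdot 10^{-6}$
$t{\left(I \right)} = 1$ ($t{\left(I \right)} = \frac{2 I}{2 I} = 2 I \frac{1}{2 I} = 1$)
$\frac{395577}{-292675} + \frac{v}{t{\left(-80 \right)}} = \frac{395577}{-292675} + \frac{1}{247461 \cdot 1} = 395577 \left(- \frac{1}{292675}\right) + \frac{1}{247461} \cdot 1 = - \frac{17199}{12725} + \frac{1}{247461} = - \frac{4256069014}{3148941225}$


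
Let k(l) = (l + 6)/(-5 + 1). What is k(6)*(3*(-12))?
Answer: 108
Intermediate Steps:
k(l) = -3/2 - l/4 (k(l) = (6 + l)/(-4) = (6 + l)*(-¼) = -3/2 - l/4)
k(6)*(3*(-12)) = (-3/2 - ¼*6)*(3*(-12)) = (-3/2 - 3/2)*(-36) = -3*(-36) = 108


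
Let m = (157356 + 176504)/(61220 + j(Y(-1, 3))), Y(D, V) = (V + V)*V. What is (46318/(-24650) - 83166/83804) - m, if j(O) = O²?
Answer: -2354322647766/283784961425 ≈ -8.2961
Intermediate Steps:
Y(D, V) = 2*V² (Y(D, V) = (2*V)*V = 2*V²)
m = 83465/15386 (m = (157356 + 176504)/(61220 + (2*3²)²) = 333860/(61220 + (2*9)²) = 333860/(61220 + 18²) = 333860/(61220 + 324) = 333860/61544 = 333860*(1/61544) = 83465/15386 ≈ 5.4247)
(46318/(-24650) - 83166/83804) - m = (46318/(-24650) - 83166/83804) - 1*83465/15386 = (46318*(-1/24650) - 83166*1/83804) - 83465/15386 = (-23159/12325 - 41583/41902) - 83465/15386 = -1482918893/516442150 - 83465/15386 = -2354322647766/283784961425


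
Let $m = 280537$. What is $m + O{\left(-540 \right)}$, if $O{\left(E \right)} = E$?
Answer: $279997$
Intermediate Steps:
$m + O{\left(-540 \right)} = 280537 - 540 = 279997$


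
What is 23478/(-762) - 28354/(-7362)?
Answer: -12603274/467487 ≈ -26.960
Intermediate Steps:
23478/(-762) - 28354/(-7362) = 23478*(-1/762) - 28354*(-1/7362) = -3913/127 + 14177/3681 = -12603274/467487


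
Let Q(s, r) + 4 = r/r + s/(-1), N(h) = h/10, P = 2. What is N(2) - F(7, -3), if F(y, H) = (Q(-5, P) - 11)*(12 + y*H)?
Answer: -404/5 ≈ -80.800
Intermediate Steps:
N(h) = h/10 (N(h) = h*(1/10) = h/10)
Q(s, r) = -3 - s (Q(s, r) = -4 + (r/r + s/(-1)) = -4 + (1 + s*(-1)) = -4 + (1 - s) = -3 - s)
F(y, H) = -108 - 9*H*y (F(y, H) = ((-3 - 1*(-5)) - 11)*(12 + y*H) = ((-3 + 5) - 11)*(12 + H*y) = (2 - 11)*(12 + H*y) = -9*(12 + H*y) = -108 - 9*H*y)
N(2) - F(7, -3) = (1/10)*2 - (-108 - 9*(-3)*7) = 1/5 - (-108 + 189) = 1/5 - 1*81 = 1/5 - 81 = -404/5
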